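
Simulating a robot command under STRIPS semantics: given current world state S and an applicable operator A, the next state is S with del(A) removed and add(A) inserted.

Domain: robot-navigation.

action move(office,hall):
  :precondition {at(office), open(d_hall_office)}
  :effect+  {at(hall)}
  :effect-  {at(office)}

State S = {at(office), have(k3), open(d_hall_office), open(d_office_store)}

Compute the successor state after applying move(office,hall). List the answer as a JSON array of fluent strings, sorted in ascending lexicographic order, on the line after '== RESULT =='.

Progress:
  pre ⊆ S: {at(office), open(d_hall_office)} ⊆ S  — applicable
  S \ del = {have(k3), open(d_hall_office), open(d_office_store)}
  ∪ add   = {at(hall), have(k3), open(d_hall_office), open(d_office_store)}

== RESULT ==
["at(hall)", "have(k3)", "open(d_hall_office)", "open(d_office_store)"]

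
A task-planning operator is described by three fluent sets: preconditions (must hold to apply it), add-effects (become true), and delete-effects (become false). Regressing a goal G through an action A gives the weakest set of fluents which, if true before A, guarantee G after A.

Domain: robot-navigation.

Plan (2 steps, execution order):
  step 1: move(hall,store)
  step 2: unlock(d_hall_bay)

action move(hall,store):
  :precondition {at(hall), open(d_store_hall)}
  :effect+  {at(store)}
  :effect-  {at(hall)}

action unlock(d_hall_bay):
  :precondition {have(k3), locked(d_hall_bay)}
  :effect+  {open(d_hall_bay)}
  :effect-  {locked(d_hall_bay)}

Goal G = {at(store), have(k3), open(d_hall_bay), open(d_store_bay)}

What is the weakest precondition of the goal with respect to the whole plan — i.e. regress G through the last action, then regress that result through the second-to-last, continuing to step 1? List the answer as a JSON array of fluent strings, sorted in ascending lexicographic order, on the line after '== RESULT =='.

Regress step by step:
  through step 2 (unlock(d_hall_bay)): drop {open(d_hall_bay)}, keep {at(store), have(k3), open(d_store_bay)}, require {have(k3), locked(d_hall_bay)}
    → {at(store), have(k3), locked(d_hall_bay), open(d_store_bay)}
  through step 1 (move(hall,store)): drop {at(store)}, keep {have(k3), locked(d_hall_bay), open(d_store_bay)}, require {at(hall), open(d_store_hall)}
    → {at(hall), have(k3), locked(d_hall_bay), open(d_store_bay), open(d_store_hall)}

== RESULT ==
["at(hall)", "have(k3)", "locked(d_hall_bay)", "open(d_store_bay)", "open(d_store_hall)"]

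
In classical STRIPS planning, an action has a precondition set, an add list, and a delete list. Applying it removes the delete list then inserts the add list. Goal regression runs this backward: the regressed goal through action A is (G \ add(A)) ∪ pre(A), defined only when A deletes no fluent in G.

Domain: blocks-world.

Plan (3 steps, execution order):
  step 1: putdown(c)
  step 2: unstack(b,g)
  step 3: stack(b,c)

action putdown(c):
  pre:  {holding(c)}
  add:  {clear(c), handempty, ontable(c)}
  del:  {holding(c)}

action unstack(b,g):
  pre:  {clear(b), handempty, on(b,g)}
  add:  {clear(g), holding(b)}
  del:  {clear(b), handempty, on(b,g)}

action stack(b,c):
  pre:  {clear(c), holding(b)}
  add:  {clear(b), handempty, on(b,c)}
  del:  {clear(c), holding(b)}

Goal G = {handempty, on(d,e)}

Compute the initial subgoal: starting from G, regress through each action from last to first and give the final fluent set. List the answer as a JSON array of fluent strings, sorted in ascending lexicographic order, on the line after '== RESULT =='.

Work backward from the goal:
  through step 3 (stack(b,c)): drop {handempty}, keep {on(d,e)}, require {clear(c), holding(b)}
    → {clear(c), holding(b), on(d,e)}
  through step 2 (unstack(b,g)): drop {holding(b)}, keep {clear(c), on(d,e)}, require {clear(b), handempty, on(b,g)}
    → {clear(b), clear(c), handempty, on(b,g), on(d,e)}
  through step 1 (putdown(c)): drop {clear(c), handempty}, keep {clear(b), on(b,g), on(d,e)}, require {holding(c)}
    → {clear(b), holding(c), on(b,g), on(d,e)}

== RESULT ==
["clear(b)", "holding(c)", "on(b,g)", "on(d,e)"]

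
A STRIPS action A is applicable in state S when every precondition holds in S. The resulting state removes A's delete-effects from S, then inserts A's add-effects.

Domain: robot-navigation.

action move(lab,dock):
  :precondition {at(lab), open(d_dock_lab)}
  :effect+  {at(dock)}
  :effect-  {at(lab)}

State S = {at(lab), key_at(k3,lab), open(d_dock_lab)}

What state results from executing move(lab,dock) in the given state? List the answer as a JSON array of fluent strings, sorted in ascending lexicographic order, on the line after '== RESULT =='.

Progress:
  pre ⊆ S: {at(lab), open(d_dock_lab)} ⊆ S  — applicable
  S \ del = {key_at(k3,lab), open(d_dock_lab)}
  ∪ add   = {at(dock), key_at(k3,lab), open(d_dock_lab)}

== RESULT ==
["at(dock)", "key_at(k3,lab)", "open(d_dock_lab)"]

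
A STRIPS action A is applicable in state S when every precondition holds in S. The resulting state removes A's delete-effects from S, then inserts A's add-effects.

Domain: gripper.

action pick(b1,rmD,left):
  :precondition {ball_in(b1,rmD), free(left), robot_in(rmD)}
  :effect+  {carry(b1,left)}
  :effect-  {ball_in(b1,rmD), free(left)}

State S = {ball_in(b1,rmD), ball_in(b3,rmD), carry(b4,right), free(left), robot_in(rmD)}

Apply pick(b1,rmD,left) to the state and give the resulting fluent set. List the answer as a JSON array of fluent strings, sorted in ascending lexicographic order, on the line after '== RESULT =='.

Progress:
  pre ⊆ S: {ball_in(b1,rmD), free(left), robot_in(rmD)} ⊆ S  — applicable
  S \ del = {ball_in(b3,rmD), carry(b4,right), robot_in(rmD)}
  ∪ add   = {ball_in(b3,rmD), carry(b1,left), carry(b4,right), robot_in(rmD)}

== RESULT ==
["ball_in(b3,rmD)", "carry(b1,left)", "carry(b4,right)", "robot_in(rmD)"]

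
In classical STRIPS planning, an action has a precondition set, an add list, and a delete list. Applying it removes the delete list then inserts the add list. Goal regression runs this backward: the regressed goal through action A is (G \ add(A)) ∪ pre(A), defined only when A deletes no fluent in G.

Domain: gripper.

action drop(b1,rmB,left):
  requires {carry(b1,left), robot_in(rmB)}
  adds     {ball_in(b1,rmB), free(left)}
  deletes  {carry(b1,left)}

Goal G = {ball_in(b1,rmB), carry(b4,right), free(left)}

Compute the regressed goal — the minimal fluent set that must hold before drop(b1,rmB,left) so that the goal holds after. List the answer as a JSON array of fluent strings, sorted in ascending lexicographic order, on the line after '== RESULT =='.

Regress:
  G ∩ del = {}  (empty — regression defined)
  G \ add = {ball_in(b1,rmB), carry(b4,right), free(left)} \ {ball_in(b1,rmB), free(left)} = {carry(b4,right)}
  ∪ pre   = {carry(b4,right)} ∪ {carry(b1,left), robot_in(rmB)}
          = {carry(b1,left), carry(b4,right), robot_in(rmB)}

== RESULT ==
["carry(b1,left)", "carry(b4,right)", "robot_in(rmB)"]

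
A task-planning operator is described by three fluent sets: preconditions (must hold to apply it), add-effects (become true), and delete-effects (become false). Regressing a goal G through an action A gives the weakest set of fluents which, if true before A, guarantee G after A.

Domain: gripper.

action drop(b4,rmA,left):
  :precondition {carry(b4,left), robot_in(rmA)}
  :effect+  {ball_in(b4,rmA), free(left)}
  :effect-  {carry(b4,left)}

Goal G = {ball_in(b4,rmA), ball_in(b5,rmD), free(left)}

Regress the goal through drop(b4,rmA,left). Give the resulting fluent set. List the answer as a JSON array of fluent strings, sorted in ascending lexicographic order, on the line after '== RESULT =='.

Compute (G \ add) ∪ pre:
  G ∩ del = {}  (empty — regression defined)
  G \ add = {ball_in(b4,rmA), ball_in(b5,rmD), free(left)} \ {ball_in(b4,rmA), free(left)} = {ball_in(b5,rmD)}
  ∪ pre   = {ball_in(b5,rmD)} ∪ {carry(b4,left), robot_in(rmA)}
          = {ball_in(b5,rmD), carry(b4,left), robot_in(rmA)}

== RESULT ==
["ball_in(b5,rmD)", "carry(b4,left)", "robot_in(rmA)"]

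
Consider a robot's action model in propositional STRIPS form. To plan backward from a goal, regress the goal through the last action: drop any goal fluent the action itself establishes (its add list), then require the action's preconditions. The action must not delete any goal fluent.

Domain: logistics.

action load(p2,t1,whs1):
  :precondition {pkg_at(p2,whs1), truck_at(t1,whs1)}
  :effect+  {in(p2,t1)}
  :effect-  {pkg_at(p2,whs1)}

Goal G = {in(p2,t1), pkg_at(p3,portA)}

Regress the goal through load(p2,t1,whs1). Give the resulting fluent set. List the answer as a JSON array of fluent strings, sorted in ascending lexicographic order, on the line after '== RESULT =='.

Regress:
  G ∩ del = {}  (empty — regression defined)
  G \ add = {in(p2,t1), pkg_at(p3,portA)} \ {in(p2,t1)} = {pkg_at(p3,portA)}
  ∪ pre   = {pkg_at(p3,portA)} ∪ {pkg_at(p2,whs1), truck_at(t1,whs1)}
          = {pkg_at(p2,whs1), pkg_at(p3,portA), truck_at(t1,whs1)}

== RESULT ==
["pkg_at(p2,whs1)", "pkg_at(p3,portA)", "truck_at(t1,whs1)"]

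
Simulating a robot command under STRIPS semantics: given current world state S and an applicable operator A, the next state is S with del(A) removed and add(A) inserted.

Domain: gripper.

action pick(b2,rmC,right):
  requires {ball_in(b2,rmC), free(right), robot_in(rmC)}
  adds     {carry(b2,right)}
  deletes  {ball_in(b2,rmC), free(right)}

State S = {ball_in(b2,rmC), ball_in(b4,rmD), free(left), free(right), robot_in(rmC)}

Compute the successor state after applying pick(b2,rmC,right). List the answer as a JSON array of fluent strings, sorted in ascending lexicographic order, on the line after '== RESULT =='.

Compute (S \ del) ∪ add:
  pre ⊆ S: {ball_in(b2,rmC), free(right), robot_in(rmC)} ⊆ S  — applicable
  S \ del = {ball_in(b4,rmD), free(left), robot_in(rmC)}
  ∪ add   = {ball_in(b4,rmD), carry(b2,right), free(left), robot_in(rmC)}

== RESULT ==
["ball_in(b4,rmD)", "carry(b2,right)", "free(left)", "robot_in(rmC)"]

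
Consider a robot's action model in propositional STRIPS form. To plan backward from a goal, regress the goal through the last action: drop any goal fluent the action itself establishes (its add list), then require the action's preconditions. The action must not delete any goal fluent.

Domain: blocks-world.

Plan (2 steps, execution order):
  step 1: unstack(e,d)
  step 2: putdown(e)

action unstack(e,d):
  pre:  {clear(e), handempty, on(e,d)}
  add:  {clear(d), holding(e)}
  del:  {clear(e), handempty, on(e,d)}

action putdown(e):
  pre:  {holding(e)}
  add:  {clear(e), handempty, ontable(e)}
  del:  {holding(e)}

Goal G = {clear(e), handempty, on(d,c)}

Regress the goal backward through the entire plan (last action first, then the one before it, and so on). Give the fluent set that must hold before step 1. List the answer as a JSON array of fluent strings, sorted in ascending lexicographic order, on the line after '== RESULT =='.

Work backward from the goal:
  through step 2 (putdown(e)): drop {clear(e), handempty}, keep {on(d,c)}, require {holding(e)}
    → {holding(e), on(d,c)}
  through step 1 (unstack(e,d)): drop {holding(e)}, keep {on(d,c)}, require {clear(e), handempty, on(e,d)}
    → {clear(e), handempty, on(d,c), on(e,d)}

== RESULT ==
["clear(e)", "handempty", "on(d,c)", "on(e,d)"]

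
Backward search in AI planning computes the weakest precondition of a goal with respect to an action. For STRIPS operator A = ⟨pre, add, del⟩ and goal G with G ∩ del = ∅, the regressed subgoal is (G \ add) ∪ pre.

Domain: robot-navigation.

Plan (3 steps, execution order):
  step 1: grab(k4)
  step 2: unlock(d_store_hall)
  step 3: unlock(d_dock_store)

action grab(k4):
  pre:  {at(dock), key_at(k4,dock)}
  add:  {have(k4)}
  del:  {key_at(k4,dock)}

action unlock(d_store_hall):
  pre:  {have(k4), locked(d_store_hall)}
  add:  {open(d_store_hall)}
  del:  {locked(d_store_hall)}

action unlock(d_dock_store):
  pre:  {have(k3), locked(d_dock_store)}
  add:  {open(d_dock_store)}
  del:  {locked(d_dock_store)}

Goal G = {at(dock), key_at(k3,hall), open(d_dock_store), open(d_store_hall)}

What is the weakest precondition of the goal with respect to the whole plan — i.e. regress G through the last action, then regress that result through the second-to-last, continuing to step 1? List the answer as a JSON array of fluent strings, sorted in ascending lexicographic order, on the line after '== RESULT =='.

Work backward from the goal:
  through step 3 (unlock(d_dock_store)): drop {open(d_dock_store)}, keep {at(dock), key_at(k3,hall), open(d_store_hall)}, require {have(k3), locked(d_dock_store)}
    → {at(dock), have(k3), key_at(k3,hall), locked(d_dock_store), open(d_store_hall)}
  through step 2 (unlock(d_store_hall)): drop {open(d_store_hall)}, keep {at(dock), have(k3), key_at(k3,hall), locked(d_dock_store)}, require {have(k4), locked(d_store_hall)}
    → {at(dock), have(k3), have(k4), key_at(k3,hall), locked(d_dock_store), locked(d_store_hall)}
  through step 1 (grab(k4)): drop {have(k4)}, keep {at(dock), have(k3), key_at(k3,hall), locked(d_dock_store), locked(d_store_hall)}, require {at(dock), key_at(k4,dock)}
    → {at(dock), have(k3), key_at(k3,hall), key_at(k4,dock), locked(d_dock_store), locked(d_store_hall)}

== RESULT ==
["at(dock)", "have(k3)", "key_at(k3,hall)", "key_at(k4,dock)", "locked(d_dock_store)", "locked(d_store_hall)"]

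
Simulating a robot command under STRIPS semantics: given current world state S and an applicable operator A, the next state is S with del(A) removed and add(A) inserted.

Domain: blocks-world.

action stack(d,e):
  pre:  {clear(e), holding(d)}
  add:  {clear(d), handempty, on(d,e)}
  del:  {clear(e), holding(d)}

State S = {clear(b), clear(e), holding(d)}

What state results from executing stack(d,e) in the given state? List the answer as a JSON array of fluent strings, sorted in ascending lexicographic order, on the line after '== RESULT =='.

Progress:
  pre ⊆ S: {clear(e), holding(d)} ⊆ S  — applicable
  S \ del = {clear(b)}
  ∪ add   = {clear(b), clear(d), handempty, on(d,e)}

== RESULT ==
["clear(b)", "clear(d)", "handempty", "on(d,e)"]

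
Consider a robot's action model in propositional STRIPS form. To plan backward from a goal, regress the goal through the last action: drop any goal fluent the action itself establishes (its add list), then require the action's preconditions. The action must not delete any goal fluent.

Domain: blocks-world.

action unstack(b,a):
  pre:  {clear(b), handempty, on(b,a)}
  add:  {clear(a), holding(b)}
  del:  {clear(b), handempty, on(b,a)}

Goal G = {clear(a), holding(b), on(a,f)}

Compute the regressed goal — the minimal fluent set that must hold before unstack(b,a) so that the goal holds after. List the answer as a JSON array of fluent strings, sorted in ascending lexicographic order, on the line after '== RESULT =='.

Regress:
  G ∩ del = {}  (empty — regression defined)
  G \ add = {clear(a), holding(b), on(a,f)} \ {clear(a), holding(b)} = {on(a,f)}
  ∪ pre   = {on(a,f)} ∪ {clear(b), handempty, on(b,a)}
          = {clear(b), handempty, on(a,f), on(b,a)}

== RESULT ==
["clear(b)", "handempty", "on(a,f)", "on(b,a)"]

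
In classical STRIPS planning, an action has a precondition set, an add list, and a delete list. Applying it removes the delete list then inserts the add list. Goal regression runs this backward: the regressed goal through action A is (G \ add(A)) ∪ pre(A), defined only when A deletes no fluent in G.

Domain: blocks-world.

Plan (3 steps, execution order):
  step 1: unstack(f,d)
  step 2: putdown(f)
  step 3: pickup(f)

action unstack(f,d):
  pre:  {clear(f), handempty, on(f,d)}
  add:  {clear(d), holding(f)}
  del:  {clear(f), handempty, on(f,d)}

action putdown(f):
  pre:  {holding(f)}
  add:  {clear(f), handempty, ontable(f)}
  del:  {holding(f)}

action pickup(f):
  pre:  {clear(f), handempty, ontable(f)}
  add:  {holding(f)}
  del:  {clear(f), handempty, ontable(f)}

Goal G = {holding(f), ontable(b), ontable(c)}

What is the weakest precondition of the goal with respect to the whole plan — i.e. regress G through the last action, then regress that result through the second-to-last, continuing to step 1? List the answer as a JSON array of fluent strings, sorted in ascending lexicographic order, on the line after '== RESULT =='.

Work backward from the goal:
  through step 3 (pickup(f)): drop {holding(f)}, keep {ontable(b), ontable(c)}, require {clear(f), handempty, ontable(f)}
    → {clear(f), handempty, ontable(b), ontable(c), ontable(f)}
  through step 2 (putdown(f)): drop {clear(f), handempty, ontable(f)}, keep {ontable(b), ontable(c)}, require {holding(f)}
    → {holding(f), ontable(b), ontable(c)}
  through step 1 (unstack(f,d)): drop {holding(f)}, keep {ontable(b), ontable(c)}, require {clear(f), handempty, on(f,d)}
    → {clear(f), handempty, on(f,d), ontable(b), ontable(c)}

== RESULT ==
["clear(f)", "handempty", "on(f,d)", "ontable(b)", "ontable(c)"]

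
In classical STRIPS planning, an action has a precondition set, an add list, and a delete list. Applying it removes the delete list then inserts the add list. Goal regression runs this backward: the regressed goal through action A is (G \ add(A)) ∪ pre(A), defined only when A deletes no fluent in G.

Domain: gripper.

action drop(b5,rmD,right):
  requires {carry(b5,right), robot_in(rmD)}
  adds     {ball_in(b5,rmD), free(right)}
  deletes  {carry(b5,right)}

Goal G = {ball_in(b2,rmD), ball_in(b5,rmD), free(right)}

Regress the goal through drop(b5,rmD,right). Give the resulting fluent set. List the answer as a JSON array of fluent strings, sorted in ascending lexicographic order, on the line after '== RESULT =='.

Compute (G \ add) ∪ pre:
  G ∩ del = {}  (empty — regression defined)
  G \ add = {ball_in(b2,rmD), ball_in(b5,rmD), free(right)} \ {ball_in(b5,rmD), free(right)} = {ball_in(b2,rmD)}
  ∪ pre   = {ball_in(b2,rmD)} ∪ {carry(b5,right), robot_in(rmD)}
          = {ball_in(b2,rmD), carry(b5,right), robot_in(rmD)}

== RESULT ==
["ball_in(b2,rmD)", "carry(b5,right)", "robot_in(rmD)"]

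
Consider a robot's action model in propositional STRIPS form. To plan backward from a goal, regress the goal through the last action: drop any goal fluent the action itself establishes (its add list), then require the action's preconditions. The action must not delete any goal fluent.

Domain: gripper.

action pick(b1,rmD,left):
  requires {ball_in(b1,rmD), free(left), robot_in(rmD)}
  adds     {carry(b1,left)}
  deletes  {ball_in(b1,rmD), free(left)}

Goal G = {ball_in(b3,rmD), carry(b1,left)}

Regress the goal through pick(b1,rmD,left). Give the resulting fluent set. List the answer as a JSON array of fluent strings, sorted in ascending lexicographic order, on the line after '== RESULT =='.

Regress:
  G ∩ del = {}  (empty — regression defined)
  G \ add = {ball_in(b3,rmD), carry(b1,left)} \ {carry(b1,left)} = {ball_in(b3,rmD)}
  ∪ pre   = {ball_in(b3,rmD)} ∪ {ball_in(b1,rmD), free(left), robot_in(rmD)}
          = {ball_in(b1,rmD), ball_in(b3,rmD), free(left), robot_in(rmD)}

== RESULT ==
["ball_in(b1,rmD)", "ball_in(b3,rmD)", "free(left)", "robot_in(rmD)"]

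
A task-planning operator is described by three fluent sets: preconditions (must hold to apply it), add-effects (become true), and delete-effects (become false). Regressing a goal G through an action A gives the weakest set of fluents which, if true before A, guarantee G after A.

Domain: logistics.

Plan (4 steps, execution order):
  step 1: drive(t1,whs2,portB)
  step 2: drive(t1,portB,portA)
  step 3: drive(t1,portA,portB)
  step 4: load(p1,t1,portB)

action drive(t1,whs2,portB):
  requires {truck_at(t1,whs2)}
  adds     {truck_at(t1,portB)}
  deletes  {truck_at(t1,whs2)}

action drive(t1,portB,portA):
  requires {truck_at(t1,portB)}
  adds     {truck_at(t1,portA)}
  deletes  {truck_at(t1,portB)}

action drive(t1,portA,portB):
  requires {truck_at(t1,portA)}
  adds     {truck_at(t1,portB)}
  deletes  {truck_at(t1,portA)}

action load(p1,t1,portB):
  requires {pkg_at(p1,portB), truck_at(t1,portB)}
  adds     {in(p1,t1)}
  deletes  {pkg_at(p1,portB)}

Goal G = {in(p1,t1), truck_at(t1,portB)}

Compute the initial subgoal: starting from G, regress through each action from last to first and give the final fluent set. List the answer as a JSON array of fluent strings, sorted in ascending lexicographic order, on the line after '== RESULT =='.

Regress step by step:
  through step 4 (load(p1,t1,portB)): drop {in(p1,t1)}, keep {truck_at(t1,portB)}, require {pkg_at(p1,portB), truck_at(t1,portB)}
    → {pkg_at(p1,portB), truck_at(t1,portB)}
  through step 3 (drive(t1,portA,portB)): drop {truck_at(t1,portB)}, keep {pkg_at(p1,portB)}, require {truck_at(t1,portA)}
    → {pkg_at(p1,portB), truck_at(t1,portA)}
  through step 2 (drive(t1,portB,portA)): drop {truck_at(t1,portA)}, keep {pkg_at(p1,portB)}, require {truck_at(t1,portB)}
    → {pkg_at(p1,portB), truck_at(t1,portB)}
  through step 1 (drive(t1,whs2,portB)): drop {truck_at(t1,portB)}, keep {pkg_at(p1,portB)}, require {truck_at(t1,whs2)}
    → {pkg_at(p1,portB), truck_at(t1,whs2)}

== RESULT ==
["pkg_at(p1,portB)", "truck_at(t1,whs2)"]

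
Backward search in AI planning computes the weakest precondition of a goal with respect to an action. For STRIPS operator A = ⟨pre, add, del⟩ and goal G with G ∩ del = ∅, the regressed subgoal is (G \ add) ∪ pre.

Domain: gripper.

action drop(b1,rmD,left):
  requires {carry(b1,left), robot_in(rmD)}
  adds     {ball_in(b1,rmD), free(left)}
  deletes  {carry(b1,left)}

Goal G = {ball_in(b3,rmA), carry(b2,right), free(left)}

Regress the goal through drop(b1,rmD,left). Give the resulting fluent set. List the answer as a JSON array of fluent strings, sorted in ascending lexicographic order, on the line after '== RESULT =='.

Compute (G \ add) ∪ pre:
  G ∩ del = {}  (empty — regression defined)
  G \ add = {ball_in(b3,rmA), carry(b2,right), free(left)} \ {ball_in(b1,rmD), free(left)} = {ball_in(b3,rmA), carry(b2,right)}
  ∪ pre   = {ball_in(b3,rmA), carry(b2,right)} ∪ {carry(b1,left), robot_in(rmD)}
          = {ball_in(b3,rmA), carry(b1,left), carry(b2,right), robot_in(rmD)}

== RESULT ==
["ball_in(b3,rmA)", "carry(b1,left)", "carry(b2,right)", "robot_in(rmD)"]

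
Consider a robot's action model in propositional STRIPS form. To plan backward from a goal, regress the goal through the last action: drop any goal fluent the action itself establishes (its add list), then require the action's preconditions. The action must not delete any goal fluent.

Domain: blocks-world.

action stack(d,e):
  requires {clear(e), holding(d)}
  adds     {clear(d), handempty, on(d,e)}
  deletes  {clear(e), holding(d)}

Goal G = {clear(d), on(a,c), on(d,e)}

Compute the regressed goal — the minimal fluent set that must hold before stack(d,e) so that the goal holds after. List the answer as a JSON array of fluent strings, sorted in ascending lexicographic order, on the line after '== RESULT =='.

Compute (G \ add) ∪ pre:
  G ∩ del = {}  (empty — regression defined)
  G \ add = {clear(d), on(a,c), on(d,e)} \ {clear(d), handempty, on(d,e)} = {on(a,c)}
  ∪ pre   = {on(a,c)} ∪ {clear(e), holding(d)}
          = {clear(e), holding(d), on(a,c)}

== RESULT ==
["clear(e)", "holding(d)", "on(a,c)"]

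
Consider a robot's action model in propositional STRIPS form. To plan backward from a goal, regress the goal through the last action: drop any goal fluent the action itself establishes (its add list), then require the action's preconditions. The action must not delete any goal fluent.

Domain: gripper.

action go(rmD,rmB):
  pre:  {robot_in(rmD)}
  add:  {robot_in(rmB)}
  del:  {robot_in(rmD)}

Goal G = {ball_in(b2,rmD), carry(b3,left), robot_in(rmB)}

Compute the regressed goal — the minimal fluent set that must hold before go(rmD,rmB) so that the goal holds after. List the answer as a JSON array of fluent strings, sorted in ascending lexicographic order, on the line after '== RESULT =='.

Regress:
  G ∩ del = {}  (empty — regression defined)
  G \ add = {ball_in(b2,rmD), carry(b3,left), robot_in(rmB)} \ {robot_in(rmB)} = {ball_in(b2,rmD), carry(b3,left)}
  ∪ pre   = {ball_in(b2,rmD), carry(b3,left)} ∪ {robot_in(rmD)}
          = {ball_in(b2,rmD), carry(b3,left), robot_in(rmD)}

== RESULT ==
["ball_in(b2,rmD)", "carry(b3,left)", "robot_in(rmD)"]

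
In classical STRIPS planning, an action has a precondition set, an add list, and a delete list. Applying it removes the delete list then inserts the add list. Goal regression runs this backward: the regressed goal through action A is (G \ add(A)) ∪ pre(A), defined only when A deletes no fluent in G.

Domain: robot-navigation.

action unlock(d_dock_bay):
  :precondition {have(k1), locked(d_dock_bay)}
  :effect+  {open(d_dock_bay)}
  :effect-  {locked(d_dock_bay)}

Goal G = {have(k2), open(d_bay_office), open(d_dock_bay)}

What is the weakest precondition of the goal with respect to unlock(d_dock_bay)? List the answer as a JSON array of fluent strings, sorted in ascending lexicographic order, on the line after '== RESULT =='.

Regress:
  G ∩ del = {}  (empty — regression defined)
  G \ add = {have(k2), open(d_bay_office), open(d_dock_bay)} \ {open(d_dock_bay)} = {have(k2), open(d_bay_office)}
  ∪ pre   = {have(k2), open(d_bay_office)} ∪ {have(k1), locked(d_dock_bay)}
          = {have(k1), have(k2), locked(d_dock_bay), open(d_bay_office)}

== RESULT ==
["have(k1)", "have(k2)", "locked(d_dock_bay)", "open(d_bay_office)"]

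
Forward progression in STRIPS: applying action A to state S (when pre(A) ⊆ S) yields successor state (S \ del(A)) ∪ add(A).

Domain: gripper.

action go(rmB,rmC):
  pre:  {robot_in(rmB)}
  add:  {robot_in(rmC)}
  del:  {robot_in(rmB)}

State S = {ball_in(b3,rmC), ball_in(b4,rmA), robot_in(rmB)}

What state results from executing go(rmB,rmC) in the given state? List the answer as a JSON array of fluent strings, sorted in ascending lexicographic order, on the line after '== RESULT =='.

Compute (S \ del) ∪ add:
  pre ⊆ S: {robot_in(rmB)} ⊆ S  — applicable
  S \ del = {ball_in(b3,rmC), ball_in(b4,rmA)}
  ∪ add   = {ball_in(b3,rmC), ball_in(b4,rmA), robot_in(rmC)}

== RESULT ==
["ball_in(b3,rmC)", "ball_in(b4,rmA)", "robot_in(rmC)"]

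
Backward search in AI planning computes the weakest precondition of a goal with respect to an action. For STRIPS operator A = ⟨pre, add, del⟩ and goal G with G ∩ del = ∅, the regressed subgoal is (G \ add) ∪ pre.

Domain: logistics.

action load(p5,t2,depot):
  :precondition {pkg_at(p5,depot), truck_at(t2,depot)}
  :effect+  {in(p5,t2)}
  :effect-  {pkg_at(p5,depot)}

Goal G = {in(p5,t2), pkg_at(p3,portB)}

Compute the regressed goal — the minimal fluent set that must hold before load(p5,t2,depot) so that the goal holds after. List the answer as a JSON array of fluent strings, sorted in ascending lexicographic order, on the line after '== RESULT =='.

Compute (G \ add) ∪ pre:
  G ∩ del = {}  (empty — regression defined)
  G \ add = {in(p5,t2), pkg_at(p3,portB)} \ {in(p5,t2)} = {pkg_at(p3,portB)}
  ∪ pre   = {pkg_at(p3,portB)} ∪ {pkg_at(p5,depot), truck_at(t2,depot)}
          = {pkg_at(p3,portB), pkg_at(p5,depot), truck_at(t2,depot)}

== RESULT ==
["pkg_at(p3,portB)", "pkg_at(p5,depot)", "truck_at(t2,depot)"]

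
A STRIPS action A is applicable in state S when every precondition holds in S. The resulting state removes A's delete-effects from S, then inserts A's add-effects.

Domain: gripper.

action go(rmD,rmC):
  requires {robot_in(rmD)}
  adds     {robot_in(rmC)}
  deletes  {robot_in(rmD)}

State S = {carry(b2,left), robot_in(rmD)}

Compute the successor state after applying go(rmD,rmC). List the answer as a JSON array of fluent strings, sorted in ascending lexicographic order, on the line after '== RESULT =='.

Compute (S \ del) ∪ add:
  pre ⊆ S: {robot_in(rmD)} ⊆ S  — applicable
  S \ del = {carry(b2,left)}
  ∪ add   = {carry(b2,left), robot_in(rmC)}

== RESULT ==
["carry(b2,left)", "robot_in(rmC)"]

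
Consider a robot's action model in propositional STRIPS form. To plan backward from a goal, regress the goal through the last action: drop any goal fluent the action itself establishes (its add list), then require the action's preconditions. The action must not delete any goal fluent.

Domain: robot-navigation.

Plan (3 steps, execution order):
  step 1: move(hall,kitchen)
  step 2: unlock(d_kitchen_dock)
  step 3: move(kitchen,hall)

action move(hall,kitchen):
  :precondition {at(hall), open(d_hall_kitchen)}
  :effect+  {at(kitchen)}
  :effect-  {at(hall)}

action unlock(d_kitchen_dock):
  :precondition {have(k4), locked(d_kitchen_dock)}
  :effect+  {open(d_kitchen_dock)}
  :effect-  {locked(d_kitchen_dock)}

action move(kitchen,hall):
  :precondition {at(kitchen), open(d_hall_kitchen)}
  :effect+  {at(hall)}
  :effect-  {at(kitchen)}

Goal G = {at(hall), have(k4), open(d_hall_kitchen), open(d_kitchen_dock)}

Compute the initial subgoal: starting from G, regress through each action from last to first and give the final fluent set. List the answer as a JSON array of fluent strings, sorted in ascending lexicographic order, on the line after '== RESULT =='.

Work backward from the goal:
  through step 3 (move(kitchen,hall)): drop {at(hall)}, keep {have(k4), open(d_hall_kitchen), open(d_kitchen_dock)}, require {at(kitchen), open(d_hall_kitchen)}
    → {at(kitchen), have(k4), open(d_hall_kitchen), open(d_kitchen_dock)}
  through step 2 (unlock(d_kitchen_dock)): drop {open(d_kitchen_dock)}, keep {at(kitchen), have(k4), open(d_hall_kitchen)}, require {have(k4), locked(d_kitchen_dock)}
    → {at(kitchen), have(k4), locked(d_kitchen_dock), open(d_hall_kitchen)}
  through step 1 (move(hall,kitchen)): drop {at(kitchen)}, keep {have(k4), locked(d_kitchen_dock), open(d_hall_kitchen)}, require {at(hall), open(d_hall_kitchen)}
    → {at(hall), have(k4), locked(d_kitchen_dock), open(d_hall_kitchen)}

== RESULT ==
["at(hall)", "have(k4)", "locked(d_kitchen_dock)", "open(d_hall_kitchen)"]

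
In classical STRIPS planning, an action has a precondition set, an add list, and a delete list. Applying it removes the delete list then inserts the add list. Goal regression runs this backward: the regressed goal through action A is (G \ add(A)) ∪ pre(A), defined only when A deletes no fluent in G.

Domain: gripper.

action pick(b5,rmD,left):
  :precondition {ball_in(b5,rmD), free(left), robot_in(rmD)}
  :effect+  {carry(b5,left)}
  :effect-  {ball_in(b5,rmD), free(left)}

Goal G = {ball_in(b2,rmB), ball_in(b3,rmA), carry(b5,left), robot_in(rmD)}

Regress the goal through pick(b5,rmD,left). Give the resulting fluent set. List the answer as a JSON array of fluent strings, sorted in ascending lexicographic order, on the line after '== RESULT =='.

Regress:
  G ∩ del = {}  (empty — regression defined)
  G \ add = {ball_in(b2,rmB), ball_in(b3,rmA), carry(b5,left), robot_in(rmD)} \ {carry(b5,left)} = {ball_in(b2,rmB), ball_in(b3,rmA), robot_in(rmD)}
  ∪ pre   = {ball_in(b2,rmB), ball_in(b3,rmA), robot_in(rmD)} ∪ {ball_in(b5,rmD), free(left), robot_in(rmD)}
          = {ball_in(b2,rmB), ball_in(b3,rmA), ball_in(b5,rmD), free(left), robot_in(rmD)}

== RESULT ==
["ball_in(b2,rmB)", "ball_in(b3,rmA)", "ball_in(b5,rmD)", "free(left)", "robot_in(rmD)"]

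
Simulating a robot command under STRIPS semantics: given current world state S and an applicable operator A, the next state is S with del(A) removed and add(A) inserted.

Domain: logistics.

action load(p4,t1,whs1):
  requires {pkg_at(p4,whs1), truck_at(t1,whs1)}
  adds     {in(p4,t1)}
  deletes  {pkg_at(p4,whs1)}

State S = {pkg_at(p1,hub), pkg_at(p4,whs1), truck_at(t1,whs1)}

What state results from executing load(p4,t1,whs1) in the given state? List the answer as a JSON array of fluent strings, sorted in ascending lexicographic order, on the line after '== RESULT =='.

Progress:
  pre ⊆ S: {pkg_at(p4,whs1), truck_at(t1,whs1)} ⊆ S  — applicable
  S \ del = {pkg_at(p1,hub), truck_at(t1,whs1)}
  ∪ add   = {in(p4,t1), pkg_at(p1,hub), truck_at(t1,whs1)}

== RESULT ==
["in(p4,t1)", "pkg_at(p1,hub)", "truck_at(t1,whs1)"]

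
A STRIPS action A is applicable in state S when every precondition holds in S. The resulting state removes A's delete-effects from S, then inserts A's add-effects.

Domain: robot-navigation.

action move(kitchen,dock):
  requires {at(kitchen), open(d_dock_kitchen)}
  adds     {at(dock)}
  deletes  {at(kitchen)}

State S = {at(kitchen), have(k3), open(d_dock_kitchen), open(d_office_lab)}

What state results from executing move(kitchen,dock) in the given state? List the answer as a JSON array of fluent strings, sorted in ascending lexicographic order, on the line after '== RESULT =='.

Compute (S \ del) ∪ add:
  pre ⊆ S: {at(kitchen), open(d_dock_kitchen)} ⊆ S  — applicable
  S \ del = {have(k3), open(d_dock_kitchen), open(d_office_lab)}
  ∪ add   = {at(dock), have(k3), open(d_dock_kitchen), open(d_office_lab)}

== RESULT ==
["at(dock)", "have(k3)", "open(d_dock_kitchen)", "open(d_office_lab)"]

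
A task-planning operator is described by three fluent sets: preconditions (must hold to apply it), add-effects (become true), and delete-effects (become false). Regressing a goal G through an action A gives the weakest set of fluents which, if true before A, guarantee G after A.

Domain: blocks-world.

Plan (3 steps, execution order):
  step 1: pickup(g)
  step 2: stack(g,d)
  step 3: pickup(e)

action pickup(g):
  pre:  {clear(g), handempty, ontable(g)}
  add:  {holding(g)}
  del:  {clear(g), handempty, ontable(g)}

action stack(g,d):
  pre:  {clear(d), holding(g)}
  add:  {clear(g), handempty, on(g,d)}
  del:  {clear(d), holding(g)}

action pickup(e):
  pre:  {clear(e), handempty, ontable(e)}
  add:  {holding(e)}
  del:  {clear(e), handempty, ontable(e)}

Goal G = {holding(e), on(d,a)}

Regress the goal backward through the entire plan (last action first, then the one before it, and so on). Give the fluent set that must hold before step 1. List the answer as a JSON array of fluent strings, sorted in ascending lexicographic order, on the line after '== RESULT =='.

Regress step by step:
  through step 3 (pickup(e)): drop {holding(e)}, keep {on(d,a)}, require {clear(e), handempty, ontable(e)}
    → {clear(e), handempty, on(d,a), ontable(e)}
  through step 2 (stack(g,d)): drop {handempty}, keep {clear(e), on(d,a), ontable(e)}, require {clear(d), holding(g)}
    → {clear(d), clear(e), holding(g), on(d,a), ontable(e)}
  through step 1 (pickup(g)): drop {holding(g)}, keep {clear(d), clear(e), on(d,a), ontable(e)}, require {clear(g), handempty, ontable(g)}
    → {clear(d), clear(e), clear(g), handempty, on(d,a), ontable(e), ontable(g)}

== RESULT ==
["clear(d)", "clear(e)", "clear(g)", "handempty", "on(d,a)", "ontable(e)", "ontable(g)"]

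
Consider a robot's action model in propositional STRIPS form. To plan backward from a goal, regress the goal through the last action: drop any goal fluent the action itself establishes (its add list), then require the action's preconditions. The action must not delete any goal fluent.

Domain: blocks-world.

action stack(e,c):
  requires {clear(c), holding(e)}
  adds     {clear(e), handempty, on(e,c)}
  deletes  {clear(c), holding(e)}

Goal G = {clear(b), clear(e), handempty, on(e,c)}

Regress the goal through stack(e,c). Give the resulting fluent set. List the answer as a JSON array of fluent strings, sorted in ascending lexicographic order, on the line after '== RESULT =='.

Compute (G \ add) ∪ pre:
  G ∩ del = {}  (empty — regression defined)
  G \ add = {clear(b), clear(e), handempty, on(e,c)} \ {clear(e), handempty, on(e,c)} = {clear(b)}
  ∪ pre   = {clear(b)} ∪ {clear(c), holding(e)}
          = {clear(b), clear(c), holding(e)}

== RESULT ==
["clear(b)", "clear(c)", "holding(e)"]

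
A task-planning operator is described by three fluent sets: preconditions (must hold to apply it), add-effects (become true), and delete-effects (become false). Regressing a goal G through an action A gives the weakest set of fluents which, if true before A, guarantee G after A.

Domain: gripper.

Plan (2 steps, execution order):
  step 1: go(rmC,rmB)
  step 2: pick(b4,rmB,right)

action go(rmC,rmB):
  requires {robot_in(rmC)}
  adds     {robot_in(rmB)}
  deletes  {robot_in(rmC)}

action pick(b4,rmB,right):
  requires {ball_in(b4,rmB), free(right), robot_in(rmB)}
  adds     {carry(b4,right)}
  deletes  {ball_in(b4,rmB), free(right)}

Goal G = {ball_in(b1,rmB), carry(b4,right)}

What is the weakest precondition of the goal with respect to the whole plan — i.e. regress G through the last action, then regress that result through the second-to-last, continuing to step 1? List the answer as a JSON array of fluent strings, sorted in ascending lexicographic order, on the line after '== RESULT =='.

Regress step by step:
  through step 2 (pick(b4,rmB,right)): drop {carry(b4,right)}, keep {ball_in(b1,rmB)}, require {ball_in(b4,rmB), free(right), robot_in(rmB)}
    → {ball_in(b1,rmB), ball_in(b4,rmB), free(right), robot_in(rmB)}
  through step 1 (go(rmC,rmB)): drop {robot_in(rmB)}, keep {ball_in(b1,rmB), ball_in(b4,rmB), free(right)}, require {robot_in(rmC)}
    → {ball_in(b1,rmB), ball_in(b4,rmB), free(right), robot_in(rmC)}

== RESULT ==
["ball_in(b1,rmB)", "ball_in(b4,rmB)", "free(right)", "robot_in(rmC)"]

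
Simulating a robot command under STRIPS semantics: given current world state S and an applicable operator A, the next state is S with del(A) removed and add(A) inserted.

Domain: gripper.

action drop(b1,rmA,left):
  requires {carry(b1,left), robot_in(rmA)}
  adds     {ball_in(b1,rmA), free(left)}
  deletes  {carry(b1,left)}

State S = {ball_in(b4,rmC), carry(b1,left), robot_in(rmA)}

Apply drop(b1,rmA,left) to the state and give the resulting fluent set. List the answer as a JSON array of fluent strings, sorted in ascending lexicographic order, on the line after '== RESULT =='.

Compute (S \ del) ∪ add:
  pre ⊆ S: {carry(b1,left), robot_in(rmA)} ⊆ S  — applicable
  S \ del = {ball_in(b4,rmC), robot_in(rmA)}
  ∪ add   = {ball_in(b1,rmA), ball_in(b4,rmC), free(left), robot_in(rmA)}

== RESULT ==
["ball_in(b1,rmA)", "ball_in(b4,rmC)", "free(left)", "robot_in(rmA)"]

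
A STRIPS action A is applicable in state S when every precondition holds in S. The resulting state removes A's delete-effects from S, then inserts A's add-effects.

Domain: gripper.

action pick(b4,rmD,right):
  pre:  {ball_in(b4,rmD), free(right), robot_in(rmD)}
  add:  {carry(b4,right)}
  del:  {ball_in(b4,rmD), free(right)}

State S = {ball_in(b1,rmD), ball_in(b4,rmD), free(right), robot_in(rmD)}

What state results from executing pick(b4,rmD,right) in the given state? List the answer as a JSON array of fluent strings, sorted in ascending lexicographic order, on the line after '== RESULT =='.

Progress:
  pre ⊆ S: {ball_in(b4,rmD), free(right), robot_in(rmD)} ⊆ S  — applicable
  S \ del = {ball_in(b1,rmD), robot_in(rmD)}
  ∪ add   = {ball_in(b1,rmD), carry(b4,right), robot_in(rmD)}

== RESULT ==
["ball_in(b1,rmD)", "carry(b4,right)", "robot_in(rmD)"]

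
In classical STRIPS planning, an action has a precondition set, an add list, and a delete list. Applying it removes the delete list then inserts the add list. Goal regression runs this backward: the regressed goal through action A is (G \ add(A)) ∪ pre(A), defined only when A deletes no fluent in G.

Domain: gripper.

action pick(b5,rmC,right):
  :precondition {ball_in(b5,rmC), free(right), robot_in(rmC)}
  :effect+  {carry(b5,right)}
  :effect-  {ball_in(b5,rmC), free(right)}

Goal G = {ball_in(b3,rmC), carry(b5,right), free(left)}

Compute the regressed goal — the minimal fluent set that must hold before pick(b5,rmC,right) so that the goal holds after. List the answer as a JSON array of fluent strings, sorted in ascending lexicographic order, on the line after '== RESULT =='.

Compute (G \ add) ∪ pre:
  G ∩ del = {}  (empty — regression defined)
  G \ add = {ball_in(b3,rmC), carry(b5,right), free(left)} \ {carry(b5,right)} = {ball_in(b3,rmC), free(left)}
  ∪ pre   = {ball_in(b3,rmC), free(left)} ∪ {ball_in(b5,rmC), free(right), robot_in(rmC)}
          = {ball_in(b3,rmC), ball_in(b5,rmC), free(left), free(right), robot_in(rmC)}

== RESULT ==
["ball_in(b3,rmC)", "ball_in(b5,rmC)", "free(left)", "free(right)", "robot_in(rmC)"]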